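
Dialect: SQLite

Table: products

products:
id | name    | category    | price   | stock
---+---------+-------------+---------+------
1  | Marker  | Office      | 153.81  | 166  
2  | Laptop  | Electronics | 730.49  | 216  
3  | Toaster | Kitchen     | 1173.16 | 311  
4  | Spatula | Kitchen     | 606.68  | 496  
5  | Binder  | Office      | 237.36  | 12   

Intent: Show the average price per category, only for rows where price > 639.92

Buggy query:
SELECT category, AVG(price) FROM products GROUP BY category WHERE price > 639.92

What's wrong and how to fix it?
Bug: WHERE cannot follow GROUP BY

Fix: Move the WHERE clause before GROUP BY

Corrected query:
SELECT category, AVG(price) FROM products WHERE price > 639.92 GROUP BY category

Result:
category    | AVG(price)
------------+-----------
Electronics | 730.49    
Kitchen     | 1173.16   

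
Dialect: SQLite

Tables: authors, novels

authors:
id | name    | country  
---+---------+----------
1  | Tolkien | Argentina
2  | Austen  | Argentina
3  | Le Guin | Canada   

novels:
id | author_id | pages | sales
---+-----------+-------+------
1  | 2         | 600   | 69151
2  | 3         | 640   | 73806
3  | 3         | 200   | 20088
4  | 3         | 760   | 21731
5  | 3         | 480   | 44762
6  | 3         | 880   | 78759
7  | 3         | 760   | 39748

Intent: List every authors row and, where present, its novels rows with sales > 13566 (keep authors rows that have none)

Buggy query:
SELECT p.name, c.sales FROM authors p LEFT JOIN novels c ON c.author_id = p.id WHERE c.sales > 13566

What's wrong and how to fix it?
Bug: Filtering c.sales in WHERE discards the NULL rows produced by LEFT JOIN, turning it into an inner join

Fix: Move the right-table condition into the ON clause so unmatched parents are kept

Corrected query:
SELECT p.name, c.sales FROM authors p LEFT JOIN novels c ON c.author_id = p.id AND c.sales > 13566

Result:
name    | sales
--------+------
Tolkien | NULL 
Austen  | 69151
Le Guin | 20088
Le Guin | 21731
Le Guin | 39748
Le Guin | 44762
Le Guin | 73806
Le Guin | 78759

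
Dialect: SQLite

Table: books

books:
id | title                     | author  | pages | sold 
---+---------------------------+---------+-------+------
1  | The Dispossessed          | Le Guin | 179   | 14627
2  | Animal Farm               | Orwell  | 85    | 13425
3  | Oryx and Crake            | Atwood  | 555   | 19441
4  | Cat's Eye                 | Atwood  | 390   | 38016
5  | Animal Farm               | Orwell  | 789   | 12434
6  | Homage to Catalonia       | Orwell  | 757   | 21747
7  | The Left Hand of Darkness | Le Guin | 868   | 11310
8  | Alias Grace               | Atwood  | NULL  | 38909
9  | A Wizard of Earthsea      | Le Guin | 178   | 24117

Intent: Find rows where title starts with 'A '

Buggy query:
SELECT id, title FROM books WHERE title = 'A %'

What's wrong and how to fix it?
Bug: Wildcards only work with LIKE; '=' treats '%' as a literal character

Fix: Replace '=' with LIKE so 'A %' is treated as a pattern

Corrected query:
SELECT id, title FROM books WHERE title LIKE 'A %'

Result:
id | title               
---+---------------------
9  | A Wizard of Earthsea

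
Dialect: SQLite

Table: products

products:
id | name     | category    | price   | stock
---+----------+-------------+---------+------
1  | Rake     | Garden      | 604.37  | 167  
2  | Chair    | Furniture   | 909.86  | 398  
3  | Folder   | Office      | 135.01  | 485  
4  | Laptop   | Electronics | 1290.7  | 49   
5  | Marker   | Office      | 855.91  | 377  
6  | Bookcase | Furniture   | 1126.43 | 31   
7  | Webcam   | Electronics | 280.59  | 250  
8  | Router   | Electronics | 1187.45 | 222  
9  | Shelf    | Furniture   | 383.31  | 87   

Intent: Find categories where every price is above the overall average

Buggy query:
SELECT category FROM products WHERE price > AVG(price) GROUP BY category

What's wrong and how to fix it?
Bug: AVG() is an aggregate; it can't sit directly in WHERE

Fix: Compute the overall average in a scalar subquery and compare each group's MIN against it in HAVING

Corrected query:
SELECT category FROM products GROUP BY category HAVING MIN(price) > (SELECT AVG(price) FROM products)

Result:
(no rows)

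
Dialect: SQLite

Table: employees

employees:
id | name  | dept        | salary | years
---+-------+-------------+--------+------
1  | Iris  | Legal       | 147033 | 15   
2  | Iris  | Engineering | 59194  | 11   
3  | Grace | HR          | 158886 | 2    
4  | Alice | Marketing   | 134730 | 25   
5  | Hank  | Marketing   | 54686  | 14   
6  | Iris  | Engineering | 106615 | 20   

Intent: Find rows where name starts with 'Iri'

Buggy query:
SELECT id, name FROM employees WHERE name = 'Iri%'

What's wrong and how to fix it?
Bug: Wildcards only work with LIKE; '=' treats '%' as a literal character

Fix: Use LIKE for wildcard pattern matching

Corrected query:
SELECT id, name FROM employees WHERE name LIKE 'Iri%'

Result:
id | name
---+-----
1  | Iris
2  | Iris
6  | Iris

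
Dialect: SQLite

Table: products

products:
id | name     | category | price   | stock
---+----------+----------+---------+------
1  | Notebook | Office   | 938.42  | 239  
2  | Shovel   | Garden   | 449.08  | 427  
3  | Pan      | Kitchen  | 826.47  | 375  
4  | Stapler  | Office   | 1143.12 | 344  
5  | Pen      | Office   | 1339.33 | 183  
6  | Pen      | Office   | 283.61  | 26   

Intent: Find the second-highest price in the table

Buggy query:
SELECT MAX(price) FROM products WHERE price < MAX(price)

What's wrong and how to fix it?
Bug: MAX(price) on the right of the comparison is an aggregate-in-WHERE error

Fix: Put the inner MAX in a scalar subquery

Corrected query:
SELECT MAX(price) FROM products WHERE price < (SELECT MAX(price) FROM products)

Result:
MAX(price)
----------
1143.12   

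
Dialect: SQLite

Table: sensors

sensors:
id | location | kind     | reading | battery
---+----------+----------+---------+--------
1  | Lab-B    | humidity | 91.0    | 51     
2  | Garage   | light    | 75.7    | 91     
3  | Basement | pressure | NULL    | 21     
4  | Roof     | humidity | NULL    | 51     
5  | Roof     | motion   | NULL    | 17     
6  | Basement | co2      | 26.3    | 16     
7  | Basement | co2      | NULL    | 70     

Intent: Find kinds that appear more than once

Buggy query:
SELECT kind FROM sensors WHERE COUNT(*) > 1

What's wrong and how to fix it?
Bug: COUNT(*) is an aggregate and cannot be used in WHERE

Fix: GROUP BY kind, then filter groups with HAVING COUNT(*) > 1

Corrected query:
SELECT kind FROM sensors GROUP BY kind HAVING COUNT(*) > 1

Result:
kind    
--------
co2     
humidity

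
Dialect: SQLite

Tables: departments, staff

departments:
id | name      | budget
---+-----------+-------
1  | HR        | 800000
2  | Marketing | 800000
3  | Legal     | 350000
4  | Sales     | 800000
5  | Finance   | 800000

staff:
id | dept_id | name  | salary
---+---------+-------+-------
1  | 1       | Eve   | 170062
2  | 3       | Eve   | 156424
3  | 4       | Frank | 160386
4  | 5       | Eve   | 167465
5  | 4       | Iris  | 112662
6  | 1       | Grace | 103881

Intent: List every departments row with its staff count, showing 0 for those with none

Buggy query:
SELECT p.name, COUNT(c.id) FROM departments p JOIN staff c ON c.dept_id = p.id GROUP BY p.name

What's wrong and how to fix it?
Bug: INNER JOIN drops departments rows that have no matching staff rows

Fix: Switch to LEFT JOIN to retain unmatched parent rows

Corrected query:
SELECT p.name, COUNT(c.id) FROM departments p LEFT JOIN staff c ON c.dept_id = p.id GROUP BY p.name

Result:
name      | COUNT(c.id)
----------+------------
Finance   | 1          
HR        | 2          
Legal     | 1          
Marketing | 0          
Sales     | 2          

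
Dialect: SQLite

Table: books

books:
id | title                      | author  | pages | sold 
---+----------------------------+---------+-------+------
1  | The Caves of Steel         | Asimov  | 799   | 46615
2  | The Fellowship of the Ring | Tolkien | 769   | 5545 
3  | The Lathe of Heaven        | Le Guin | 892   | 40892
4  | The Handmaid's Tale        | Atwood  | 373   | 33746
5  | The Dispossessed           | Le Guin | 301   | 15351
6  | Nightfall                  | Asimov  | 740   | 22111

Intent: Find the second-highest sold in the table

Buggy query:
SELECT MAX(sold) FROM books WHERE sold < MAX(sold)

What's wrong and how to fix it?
Bug: MAX(sold) on the right of the comparison is an aggregate-in-WHERE error

Fix: Compute the overall MAX in a subquery, then take MAX of rows below it

Corrected query:
SELECT MAX(sold) FROM books WHERE sold < (SELECT MAX(sold) FROM books)

Result:
MAX(sold)
---------
40892    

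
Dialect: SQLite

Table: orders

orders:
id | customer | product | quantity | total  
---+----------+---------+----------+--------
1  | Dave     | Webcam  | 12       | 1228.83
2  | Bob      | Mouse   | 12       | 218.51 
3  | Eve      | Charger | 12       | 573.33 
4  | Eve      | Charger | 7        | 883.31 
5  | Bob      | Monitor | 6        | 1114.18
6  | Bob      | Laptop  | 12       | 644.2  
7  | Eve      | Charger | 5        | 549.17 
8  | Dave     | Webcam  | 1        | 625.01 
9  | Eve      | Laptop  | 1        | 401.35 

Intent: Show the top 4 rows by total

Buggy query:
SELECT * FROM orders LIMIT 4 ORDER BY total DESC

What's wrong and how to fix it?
Bug: LIMIT must come after ORDER BY

Fix: Sort with ORDER BY, then apply LIMIT

Corrected query:
SELECT * FROM orders ORDER BY total DESC LIMIT 4

Result:
id | customer | product | quantity | total  
---+----------+---------+----------+--------
1  | Dave     | Webcam  | 12       | 1228.83
5  | Bob      | Monitor | 6        | 1114.18
4  | Eve      | Charger | 7        | 883.31 
6  | Bob      | Laptop  | 12       | 644.2  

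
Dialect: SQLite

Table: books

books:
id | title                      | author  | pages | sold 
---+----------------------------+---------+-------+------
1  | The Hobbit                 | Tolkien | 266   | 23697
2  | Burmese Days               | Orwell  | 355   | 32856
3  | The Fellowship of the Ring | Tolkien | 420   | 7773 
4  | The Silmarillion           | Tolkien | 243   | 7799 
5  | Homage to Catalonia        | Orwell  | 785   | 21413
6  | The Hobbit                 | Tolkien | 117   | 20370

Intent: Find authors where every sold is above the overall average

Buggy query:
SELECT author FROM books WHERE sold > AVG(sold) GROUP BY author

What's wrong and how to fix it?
Bug: WHERE evaluates per row before aggregation, so AVG() is unavailable

Fix: Use a subquery for AVG and a HAVING MIN(...) filter so the condition holds for every row in the group

Corrected query:
SELECT author FROM books GROUP BY author HAVING MIN(sold) > (SELECT AVG(sold) FROM books)

Result:
author
------
Orwell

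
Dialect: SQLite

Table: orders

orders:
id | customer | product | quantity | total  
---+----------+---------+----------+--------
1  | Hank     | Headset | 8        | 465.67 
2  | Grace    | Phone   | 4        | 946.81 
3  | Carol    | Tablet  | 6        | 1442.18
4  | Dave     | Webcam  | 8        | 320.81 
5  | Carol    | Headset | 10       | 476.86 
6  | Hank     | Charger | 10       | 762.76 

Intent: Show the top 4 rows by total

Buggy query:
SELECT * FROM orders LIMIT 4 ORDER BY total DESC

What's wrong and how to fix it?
Bug: ORDER BY cannot follow LIMIT; LIMIT is the final clause

Fix: Sort with ORDER BY, then apply LIMIT

Corrected query:
SELECT * FROM orders ORDER BY total DESC LIMIT 4

Result:
id | customer | product | quantity | total  
---+----------+---------+----------+--------
3  | Carol    | Tablet  | 6        | 1442.18
2  | Grace    | Phone   | 4        | 946.81 
6  | Hank     | Charger | 10       | 762.76 
5  | Carol    | Headset | 10       | 476.86 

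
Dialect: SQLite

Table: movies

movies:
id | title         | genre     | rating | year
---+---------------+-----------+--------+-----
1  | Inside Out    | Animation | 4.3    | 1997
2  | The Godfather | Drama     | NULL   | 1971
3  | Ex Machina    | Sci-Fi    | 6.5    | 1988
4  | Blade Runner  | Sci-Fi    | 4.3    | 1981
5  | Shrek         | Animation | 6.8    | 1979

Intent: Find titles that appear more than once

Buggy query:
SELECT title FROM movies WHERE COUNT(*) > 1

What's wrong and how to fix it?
Bug: COUNT(*) is an aggregate and cannot be used in WHERE

Fix: Group first, then use HAVING for the count condition

Corrected query:
SELECT title FROM movies GROUP BY title HAVING COUNT(*) > 1

Result:
(no rows)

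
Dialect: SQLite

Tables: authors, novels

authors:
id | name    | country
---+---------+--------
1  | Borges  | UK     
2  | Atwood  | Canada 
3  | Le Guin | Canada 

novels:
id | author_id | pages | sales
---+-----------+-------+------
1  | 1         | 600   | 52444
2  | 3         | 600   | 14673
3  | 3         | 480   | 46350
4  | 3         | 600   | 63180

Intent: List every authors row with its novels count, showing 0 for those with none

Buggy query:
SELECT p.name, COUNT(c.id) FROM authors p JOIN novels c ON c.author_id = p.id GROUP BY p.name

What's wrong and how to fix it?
Bug: INNER JOIN drops authors rows that have no matching novels rows

Fix: Use LEFT JOIN so parents without children still appear (COUNT(c.id) gives 0)

Corrected query:
SELECT p.name, COUNT(c.id) FROM authors p LEFT JOIN novels c ON c.author_id = p.id GROUP BY p.name

Result:
name    | COUNT(c.id)
--------+------------
Atwood  | 0          
Borges  | 1          
Le Guin | 3          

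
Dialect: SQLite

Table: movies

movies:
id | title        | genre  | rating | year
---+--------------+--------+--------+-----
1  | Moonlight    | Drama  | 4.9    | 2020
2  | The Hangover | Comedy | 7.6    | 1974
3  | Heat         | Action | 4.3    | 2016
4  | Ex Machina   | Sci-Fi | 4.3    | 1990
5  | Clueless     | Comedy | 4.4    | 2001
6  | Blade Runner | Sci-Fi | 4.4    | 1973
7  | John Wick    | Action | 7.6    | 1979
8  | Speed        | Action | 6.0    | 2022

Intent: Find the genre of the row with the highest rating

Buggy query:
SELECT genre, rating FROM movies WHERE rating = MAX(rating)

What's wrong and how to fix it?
Bug: MAX(rating) is an aggregate and cannot be used directly in WHERE

Fix: Wrap MAX in a scalar subquery so WHERE compares against a single value

Corrected query:
SELECT genre, rating FROM movies WHERE rating = (SELECT MAX(rating) FROM movies)

Result:
genre  | rating
-------+-------
Comedy | 7.6   
Action | 7.6   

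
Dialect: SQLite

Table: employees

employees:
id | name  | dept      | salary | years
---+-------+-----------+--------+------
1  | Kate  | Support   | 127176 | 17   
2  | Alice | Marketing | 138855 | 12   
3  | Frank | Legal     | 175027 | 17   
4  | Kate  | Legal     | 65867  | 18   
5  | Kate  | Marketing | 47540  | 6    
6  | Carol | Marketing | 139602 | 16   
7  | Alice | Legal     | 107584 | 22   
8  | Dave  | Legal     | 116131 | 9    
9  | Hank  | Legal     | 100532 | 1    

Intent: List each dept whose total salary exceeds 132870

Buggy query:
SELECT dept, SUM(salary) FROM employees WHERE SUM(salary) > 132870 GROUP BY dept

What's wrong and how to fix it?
Bug: WHERE runs before GROUP BY, so aggregates aren't available there

Fix: Move the aggregate condition to a HAVING clause

Corrected query:
SELECT dept, SUM(salary) FROM employees GROUP BY dept HAVING SUM(salary) > 132870

Result:
dept      | SUM(salary)
----------+------------
Legal     | 565141     
Marketing | 325997     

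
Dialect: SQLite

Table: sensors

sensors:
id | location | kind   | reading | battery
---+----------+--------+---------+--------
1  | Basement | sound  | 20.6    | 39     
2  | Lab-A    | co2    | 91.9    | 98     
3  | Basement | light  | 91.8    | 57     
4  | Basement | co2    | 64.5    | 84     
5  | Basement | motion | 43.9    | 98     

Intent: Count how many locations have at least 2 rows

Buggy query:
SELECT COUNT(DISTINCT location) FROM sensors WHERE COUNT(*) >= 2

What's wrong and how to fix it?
Bug: COUNT(*) cannot appear in WHERE; the per-group count doesn't exist yet

Fix: Use a subquery that GROUPs and filters with HAVING, then count its rows

Corrected query:
SELECT COUNT(*) FROM (SELECT location FROM sensors GROUP BY location HAVING COUNT(*) >= 2)

Result:
COUNT(*)
--------
1       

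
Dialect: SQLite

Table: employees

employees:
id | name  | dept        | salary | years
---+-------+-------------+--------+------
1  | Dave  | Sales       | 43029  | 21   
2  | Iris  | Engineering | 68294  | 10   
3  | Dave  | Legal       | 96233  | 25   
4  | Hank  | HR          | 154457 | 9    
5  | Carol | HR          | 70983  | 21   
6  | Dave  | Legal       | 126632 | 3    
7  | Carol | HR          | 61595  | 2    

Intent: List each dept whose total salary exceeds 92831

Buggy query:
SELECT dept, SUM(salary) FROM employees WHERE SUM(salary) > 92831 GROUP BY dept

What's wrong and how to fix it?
Bug: SUM(salary) is an aggregate, but WHERE filters rows before aggregation

Fix: Use HAVING (which filters groups after aggregation) instead of WHERE

Corrected query:
SELECT dept, SUM(salary) FROM employees GROUP BY dept HAVING SUM(salary) > 92831

Result:
dept  | SUM(salary)
------+------------
HR    | 287035     
Legal | 222865     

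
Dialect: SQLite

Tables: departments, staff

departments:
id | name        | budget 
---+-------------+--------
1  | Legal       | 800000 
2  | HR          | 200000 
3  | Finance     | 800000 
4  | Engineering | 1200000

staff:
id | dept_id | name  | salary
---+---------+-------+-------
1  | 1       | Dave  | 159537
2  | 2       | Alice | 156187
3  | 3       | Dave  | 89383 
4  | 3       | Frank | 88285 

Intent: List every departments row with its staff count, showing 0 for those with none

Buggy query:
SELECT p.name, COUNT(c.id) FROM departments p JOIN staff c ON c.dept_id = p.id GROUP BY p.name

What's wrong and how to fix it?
Bug: An inner join excludes parents with zero children

Fix: Use LEFT JOIN so parents without children still appear (COUNT(c.id) gives 0)

Corrected query:
SELECT p.name, COUNT(c.id) FROM departments p LEFT JOIN staff c ON c.dept_id = p.id GROUP BY p.name

Result:
name        | COUNT(c.id)
------------+------------
Engineering | 0          
Finance     | 2          
HR          | 1          
Legal       | 1          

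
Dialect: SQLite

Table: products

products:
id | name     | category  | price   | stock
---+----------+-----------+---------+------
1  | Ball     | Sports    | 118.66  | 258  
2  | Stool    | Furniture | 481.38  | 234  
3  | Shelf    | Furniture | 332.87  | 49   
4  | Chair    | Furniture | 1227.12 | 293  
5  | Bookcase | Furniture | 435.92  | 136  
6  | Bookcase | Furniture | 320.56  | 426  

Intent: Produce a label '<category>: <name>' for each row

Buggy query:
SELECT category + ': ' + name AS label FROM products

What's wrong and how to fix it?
Bug: SQLite uses || for string concatenation; + coerces text to numbers (yielding 0)

Fix: Use the || operator for string concatenation

Corrected query:
SELECT category || ': ' || name AS label FROM products

Result:
label              
-------------------
Sports: Ball       
Furniture: Stool   
Furniture: Shelf   
Furniture: Chair   
Furniture: Bookcase
Furniture: Bookcase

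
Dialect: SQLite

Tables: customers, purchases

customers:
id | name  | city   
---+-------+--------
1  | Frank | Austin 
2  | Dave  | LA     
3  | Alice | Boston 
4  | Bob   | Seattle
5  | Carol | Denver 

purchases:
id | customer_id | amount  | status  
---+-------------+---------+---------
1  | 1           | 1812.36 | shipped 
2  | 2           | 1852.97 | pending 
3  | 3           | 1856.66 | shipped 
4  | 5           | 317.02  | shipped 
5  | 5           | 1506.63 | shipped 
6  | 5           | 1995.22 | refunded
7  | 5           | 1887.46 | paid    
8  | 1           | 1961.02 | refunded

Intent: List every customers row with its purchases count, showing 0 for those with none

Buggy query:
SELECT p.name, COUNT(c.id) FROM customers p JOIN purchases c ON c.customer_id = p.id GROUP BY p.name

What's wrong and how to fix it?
Bug: An inner join excludes parents with zero children

Fix: Use LEFT JOIN so parents without children still appear (COUNT(c.id) gives 0)

Corrected query:
SELECT p.name, COUNT(c.id) FROM customers p LEFT JOIN purchases c ON c.customer_id = p.id GROUP BY p.name

Result:
name  | COUNT(c.id)
------+------------
Alice | 1          
Bob   | 0          
Carol | 4          
Dave  | 1          
Frank | 2          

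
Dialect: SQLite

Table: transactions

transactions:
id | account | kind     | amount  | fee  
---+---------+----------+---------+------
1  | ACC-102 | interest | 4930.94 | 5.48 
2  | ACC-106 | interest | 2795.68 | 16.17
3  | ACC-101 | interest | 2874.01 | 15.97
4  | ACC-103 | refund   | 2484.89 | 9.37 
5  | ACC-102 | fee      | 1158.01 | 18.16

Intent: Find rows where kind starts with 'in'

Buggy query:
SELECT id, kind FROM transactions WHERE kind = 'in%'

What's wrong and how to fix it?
Bug: '=' compares the literal string including the % character; pattern matching needs LIKE

Fix: Use LIKE for wildcard pattern matching

Corrected query:
SELECT id, kind FROM transactions WHERE kind LIKE 'in%'

Result:
id | kind    
---+---------
1  | interest
2  | interest
3  | interest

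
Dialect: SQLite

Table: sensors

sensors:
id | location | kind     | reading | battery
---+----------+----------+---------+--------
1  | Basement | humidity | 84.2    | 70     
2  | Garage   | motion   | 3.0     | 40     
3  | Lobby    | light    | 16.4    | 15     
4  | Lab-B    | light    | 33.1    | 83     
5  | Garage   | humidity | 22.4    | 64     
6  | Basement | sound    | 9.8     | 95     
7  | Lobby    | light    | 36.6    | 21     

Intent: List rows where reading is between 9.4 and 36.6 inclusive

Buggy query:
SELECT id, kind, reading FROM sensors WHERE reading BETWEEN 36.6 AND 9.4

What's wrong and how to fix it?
Bug: The bounds are reversed; BETWEEN a AND b requires a <= b to match anything

Fix: Swap the bounds so the smaller value comes first

Corrected query:
SELECT id, kind, reading FROM sensors WHERE reading BETWEEN 9.4 AND 36.6

Result:
id | kind     | reading
---+----------+--------
3  | light    | 16.4   
4  | light    | 33.1   
5  | humidity | 22.4   
6  | sound    | 9.8    
7  | light    | 36.6   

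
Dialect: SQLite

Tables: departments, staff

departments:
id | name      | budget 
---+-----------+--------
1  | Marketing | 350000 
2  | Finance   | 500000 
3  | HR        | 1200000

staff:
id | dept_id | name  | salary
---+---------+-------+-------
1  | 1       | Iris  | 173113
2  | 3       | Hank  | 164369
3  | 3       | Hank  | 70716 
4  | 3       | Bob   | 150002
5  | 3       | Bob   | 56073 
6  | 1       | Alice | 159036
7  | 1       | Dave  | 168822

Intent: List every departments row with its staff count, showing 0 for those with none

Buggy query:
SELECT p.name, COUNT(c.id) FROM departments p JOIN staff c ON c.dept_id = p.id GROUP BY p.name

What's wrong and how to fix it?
Bug: INNER JOIN drops departments rows that have no matching staff rows

Fix: Use LEFT JOIN so parents without children still appear (COUNT(c.id) gives 0)

Corrected query:
SELECT p.name, COUNT(c.id) FROM departments p LEFT JOIN staff c ON c.dept_id = p.id GROUP BY p.name

Result:
name      | COUNT(c.id)
----------+------------
Finance   | 0          
HR        | 4          
Marketing | 3          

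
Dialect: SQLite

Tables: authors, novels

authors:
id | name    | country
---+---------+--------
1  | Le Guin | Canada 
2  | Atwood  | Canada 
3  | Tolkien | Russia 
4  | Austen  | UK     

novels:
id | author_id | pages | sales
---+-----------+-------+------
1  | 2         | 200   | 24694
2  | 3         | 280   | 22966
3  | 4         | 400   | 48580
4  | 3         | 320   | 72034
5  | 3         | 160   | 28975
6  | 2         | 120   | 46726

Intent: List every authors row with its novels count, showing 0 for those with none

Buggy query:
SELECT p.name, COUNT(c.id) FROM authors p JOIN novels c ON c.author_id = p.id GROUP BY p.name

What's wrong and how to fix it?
Bug: INNER JOIN drops authors rows that have no matching novels rows

Fix: Use LEFT JOIN so parents without children still appear (COUNT(c.id) gives 0)

Corrected query:
SELECT p.name, COUNT(c.id) FROM authors p LEFT JOIN novels c ON c.author_id = p.id GROUP BY p.name

Result:
name    | COUNT(c.id)
--------+------------
Atwood  | 2          
Austen  | 1          
Le Guin | 0          
Tolkien | 3          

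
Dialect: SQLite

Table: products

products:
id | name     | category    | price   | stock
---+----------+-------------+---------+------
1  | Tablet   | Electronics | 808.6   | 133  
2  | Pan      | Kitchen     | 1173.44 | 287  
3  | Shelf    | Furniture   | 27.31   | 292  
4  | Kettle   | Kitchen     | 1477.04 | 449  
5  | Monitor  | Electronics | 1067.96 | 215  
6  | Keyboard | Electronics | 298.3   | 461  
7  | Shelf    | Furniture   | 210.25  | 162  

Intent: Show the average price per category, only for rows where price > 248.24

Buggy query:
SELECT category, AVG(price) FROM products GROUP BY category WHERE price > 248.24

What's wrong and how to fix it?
Bug: Row-level WHERE must come before GROUP BY in the clause order

Fix: Place WHERE between FROM and GROUP BY

Corrected query:
SELECT category, AVG(price) FROM products WHERE price > 248.24 GROUP BY category

Result:
category    | AVG(price)
------------+-----------
Electronics | 724.953333
Kitchen     | 1325.24   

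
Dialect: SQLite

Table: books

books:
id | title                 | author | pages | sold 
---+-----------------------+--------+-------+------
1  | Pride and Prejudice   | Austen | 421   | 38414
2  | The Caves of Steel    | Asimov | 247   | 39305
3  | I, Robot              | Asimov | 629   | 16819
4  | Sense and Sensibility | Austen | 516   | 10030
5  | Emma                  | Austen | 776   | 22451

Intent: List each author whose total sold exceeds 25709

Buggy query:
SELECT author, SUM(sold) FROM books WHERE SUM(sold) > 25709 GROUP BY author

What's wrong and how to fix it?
Bug: Aggregate functions cannot appear in a WHERE clause

Fix: Use HAVING (which filters groups after aggregation) instead of WHERE

Corrected query:
SELECT author, SUM(sold) FROM books GROUP BY author HAVING SUM(sold) > 25709

Result:
author | SUM(sold)
-------+----------
Asimov | 56124    
Austen | 70895    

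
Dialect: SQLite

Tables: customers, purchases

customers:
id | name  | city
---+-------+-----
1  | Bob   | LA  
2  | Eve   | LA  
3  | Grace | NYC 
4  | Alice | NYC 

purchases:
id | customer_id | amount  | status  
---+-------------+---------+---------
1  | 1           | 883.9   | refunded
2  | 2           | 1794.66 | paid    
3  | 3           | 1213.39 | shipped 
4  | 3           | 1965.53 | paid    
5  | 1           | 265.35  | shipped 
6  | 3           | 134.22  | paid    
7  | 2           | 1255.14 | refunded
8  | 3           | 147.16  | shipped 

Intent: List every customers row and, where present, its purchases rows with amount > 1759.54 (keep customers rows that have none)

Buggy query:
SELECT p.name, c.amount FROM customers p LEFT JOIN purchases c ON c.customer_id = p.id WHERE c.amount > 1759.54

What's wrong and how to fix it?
Bug: A WHERE condition on the right-hand table after LEFT JOIN drops unmatched parents

Fix: Put 'c.amount > 1759.54' in the JOIN's ON clause instead of WHERE

Corrected query:
SELECT p.name, c.amount FROM customers p LEFT JOIN purchases c ON c.customer_id = p.id AND c.amount > 1759.54

Result:
name  | amount 
------+--------
Bob   | NULL   
Eve   | 1794.66
Grace | 1965.53
Alice | NULL   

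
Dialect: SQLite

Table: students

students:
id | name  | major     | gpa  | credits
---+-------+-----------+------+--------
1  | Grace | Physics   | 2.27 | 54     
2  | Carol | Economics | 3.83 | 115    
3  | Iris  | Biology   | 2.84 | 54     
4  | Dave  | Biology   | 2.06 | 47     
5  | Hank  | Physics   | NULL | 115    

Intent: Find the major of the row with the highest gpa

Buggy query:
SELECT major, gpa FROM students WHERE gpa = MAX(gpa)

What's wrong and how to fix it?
Bug: MAX(gpa) is an aggregate and cannot be used directly in WHERE

Fix: Use a subquery: WHERE gpa = (SELECT MAX(gpa) FROM students)

Corrected query:
SELECT major, gpa FROM students WHERE gpa = (SELECT MAX(gpa) FROM students)

Result:
major     | gpa 
----------+-----
Economics | 3.83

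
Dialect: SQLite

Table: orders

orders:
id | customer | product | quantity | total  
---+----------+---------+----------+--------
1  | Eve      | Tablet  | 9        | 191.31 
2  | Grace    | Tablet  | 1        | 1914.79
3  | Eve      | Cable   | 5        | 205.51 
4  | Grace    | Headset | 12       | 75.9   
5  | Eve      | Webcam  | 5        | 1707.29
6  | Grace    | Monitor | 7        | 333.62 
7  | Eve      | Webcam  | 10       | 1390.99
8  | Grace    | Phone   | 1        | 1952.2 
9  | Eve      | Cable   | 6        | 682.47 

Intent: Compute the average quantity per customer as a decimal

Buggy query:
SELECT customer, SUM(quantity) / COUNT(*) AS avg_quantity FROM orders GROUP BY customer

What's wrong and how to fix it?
Bug: Both operands are integers, so '/' performs integer division and truncates

Fix: Multiply by 1.0 (or CAST to REAL) to force floating-point division

Corrected query:
SELECT customer, SUM(quantity) * 1.0 / COUNT(*) AS avg_quantity FROM orders GROUP BY customer

Result:
customer | avg_quantity
---------+-------------
Eve      | 7           
Grace    | 5.25        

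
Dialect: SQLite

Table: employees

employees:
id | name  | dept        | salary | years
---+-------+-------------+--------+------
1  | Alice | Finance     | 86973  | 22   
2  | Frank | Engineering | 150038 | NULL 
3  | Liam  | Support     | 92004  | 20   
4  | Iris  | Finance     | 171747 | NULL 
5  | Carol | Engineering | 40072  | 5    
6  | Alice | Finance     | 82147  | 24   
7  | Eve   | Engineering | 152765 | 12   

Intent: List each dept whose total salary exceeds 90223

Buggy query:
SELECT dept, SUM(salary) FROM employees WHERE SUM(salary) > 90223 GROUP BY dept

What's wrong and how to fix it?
Bug: Aggregate functions cannot appear in a WHERE clause

Fix: Use HAVING (which filters groups after aggregation) instead of WHERE

Corrected query:
SELECT dept, SUM(salary) FROM employees GROUP BY dept HAVING SUM(salary) > 90223

Result:
dept        | SUM(salary)
------------+------------
Engineering | 342875     
Finance     | 340867     
Support     | 92004      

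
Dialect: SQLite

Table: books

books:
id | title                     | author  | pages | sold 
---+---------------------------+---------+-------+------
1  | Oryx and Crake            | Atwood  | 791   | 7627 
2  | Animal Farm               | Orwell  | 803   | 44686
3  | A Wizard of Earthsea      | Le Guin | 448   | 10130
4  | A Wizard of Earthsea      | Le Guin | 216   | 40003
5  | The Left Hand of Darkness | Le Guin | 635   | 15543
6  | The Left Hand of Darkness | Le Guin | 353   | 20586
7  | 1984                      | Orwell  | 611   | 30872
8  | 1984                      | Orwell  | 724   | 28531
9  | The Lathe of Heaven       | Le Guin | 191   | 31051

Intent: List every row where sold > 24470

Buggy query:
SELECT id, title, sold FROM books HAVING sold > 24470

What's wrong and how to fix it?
Bug: This is a non-aggregate query (no GROUP BY, no aggregates), so in SQLite the HAVING clause is invalid here; a row-level condition belongs in WHERE

Fix: Replace HAVING with WHERE since the condition applies to individual rows

Corrected query:
SELECT id, title, sold FROM books WHERE sold > 24470

Result:
id | title                | sold 
---+----------------------+------
2  | Animal Farm          | 44686
4  | A Wizard of Earthsea | 40003
7  | 1984                 | 30872
8  | 1984                 | 28531
9  | The Lathe of Heaven  | 31051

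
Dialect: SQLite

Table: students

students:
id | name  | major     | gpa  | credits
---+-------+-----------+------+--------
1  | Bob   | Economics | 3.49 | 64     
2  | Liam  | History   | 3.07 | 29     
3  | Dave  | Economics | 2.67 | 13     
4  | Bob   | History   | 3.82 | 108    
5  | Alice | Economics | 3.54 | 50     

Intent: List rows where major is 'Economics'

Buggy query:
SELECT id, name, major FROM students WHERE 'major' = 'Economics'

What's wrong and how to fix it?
Bug: 'major' in single quotes is a string literal, not the column; the comparison is literal-vs-literal and never true

Fix: Reference the column as major without single quotes

Corrected query:
SELECT id, name, major FROM students WHERE major = 'Economics'

Result:
id | name  | major    
---+-------+----------
1  | Bob   | Economics
3  | Dave  | Economics
5  | Alice | Economics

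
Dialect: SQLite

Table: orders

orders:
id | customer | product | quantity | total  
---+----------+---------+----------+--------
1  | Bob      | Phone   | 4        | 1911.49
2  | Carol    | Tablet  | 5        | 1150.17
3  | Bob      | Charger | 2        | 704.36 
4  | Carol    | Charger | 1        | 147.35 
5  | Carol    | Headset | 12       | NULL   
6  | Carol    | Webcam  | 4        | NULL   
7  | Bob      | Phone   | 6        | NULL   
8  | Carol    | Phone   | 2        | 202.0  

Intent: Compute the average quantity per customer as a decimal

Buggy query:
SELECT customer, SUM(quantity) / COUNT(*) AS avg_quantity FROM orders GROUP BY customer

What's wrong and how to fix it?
Bug: Both operands are integers, so '/' performs integer division and truncates

Fix: Multiply by 1.0 (or CAST to REAL) to force floating-point division

Corrected query:
SELECT customer, SUM(quantity) * 1.0 / COUNT(*) AS avg_quantity FROM orders GROUP BY customer

Result:
customer | avg_quantity
---------+-------------
Bob      | 4           
Carol    | 4.8         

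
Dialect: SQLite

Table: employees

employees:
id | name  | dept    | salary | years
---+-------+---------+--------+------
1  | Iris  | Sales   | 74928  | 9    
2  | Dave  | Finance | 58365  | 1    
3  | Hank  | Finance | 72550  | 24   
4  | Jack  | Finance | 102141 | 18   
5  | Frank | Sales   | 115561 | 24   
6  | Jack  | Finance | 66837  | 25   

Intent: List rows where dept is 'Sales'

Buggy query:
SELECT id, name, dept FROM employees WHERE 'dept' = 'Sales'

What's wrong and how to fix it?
Bug: Single quotes denote string literals in SQL; the column name is being compared as a constant string

Fix: Reference the column as dept without single quotes

Corrected query:
SELECT id, name, dept FROM employees WHERE dept = 'Sales'

Result:
id | name  | dept 
---+-------+------
1  | Iris  | Sales
5  | Frank | Sales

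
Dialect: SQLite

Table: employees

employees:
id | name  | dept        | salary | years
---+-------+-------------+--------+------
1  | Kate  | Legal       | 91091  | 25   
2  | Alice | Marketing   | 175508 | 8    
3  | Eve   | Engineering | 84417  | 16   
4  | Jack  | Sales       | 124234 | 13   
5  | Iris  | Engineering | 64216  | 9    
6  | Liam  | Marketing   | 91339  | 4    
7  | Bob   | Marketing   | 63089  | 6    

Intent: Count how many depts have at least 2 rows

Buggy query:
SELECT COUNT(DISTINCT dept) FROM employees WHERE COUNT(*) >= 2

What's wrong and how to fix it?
Bug: COUNT(*) cannot appear in WHERE; the per-group count doesn't exist yet

Fix: Group first with HAVING COUNT(*) >= 2, then COUNT the resulting groups

Corrected query:
SELECT COUNT(*) FROM (SELECT dept FROM employees GROUP BY dept HAVING COUNT(*) >= 2)

Result:
COUNT(*)
--------
2       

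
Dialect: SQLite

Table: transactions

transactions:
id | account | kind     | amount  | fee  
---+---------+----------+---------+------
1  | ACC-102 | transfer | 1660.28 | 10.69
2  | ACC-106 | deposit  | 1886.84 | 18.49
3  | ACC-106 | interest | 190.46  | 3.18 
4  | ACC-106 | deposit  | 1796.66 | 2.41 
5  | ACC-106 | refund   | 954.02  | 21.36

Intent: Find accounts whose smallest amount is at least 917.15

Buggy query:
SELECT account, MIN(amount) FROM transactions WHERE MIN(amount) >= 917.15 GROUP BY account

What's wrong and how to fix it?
Bug: Aggregates like MIN are computed per group after WHERE runs

Fix: Replace WHERE with HAVING after the GROUP BY

Corrected query:
SELECT account, MIN(amount) FROM transactions GROUP BY account HAVING MIN(amount) >= 917.15

Result:
account | MIN(amount)
--------+------------
ACC-102 | 1660.28    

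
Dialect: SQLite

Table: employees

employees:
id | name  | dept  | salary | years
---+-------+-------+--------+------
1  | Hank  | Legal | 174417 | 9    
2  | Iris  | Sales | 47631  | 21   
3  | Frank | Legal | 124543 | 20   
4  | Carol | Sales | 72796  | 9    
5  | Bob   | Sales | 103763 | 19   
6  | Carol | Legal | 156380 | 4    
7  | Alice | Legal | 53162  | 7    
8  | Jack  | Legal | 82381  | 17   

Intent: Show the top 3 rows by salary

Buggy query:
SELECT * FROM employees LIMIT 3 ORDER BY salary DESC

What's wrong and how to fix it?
Bug: ORDER BY cannot follow LIMIT; LIMIT is the final clause

Fix: Sort with ORDER BY, then apply LIMIT

Corrected query:
SELECT * FROM employees ORDER BY salary DESC LIMIT 3

Result:
id | name  | dept  | salary | years
---+-------+-------+--------+------
1  | Hank  | Legal | 174417 | 9    
6  | Carol | Legal | 156380 | 4    
3  | Frank | Legal | 124543 | 20   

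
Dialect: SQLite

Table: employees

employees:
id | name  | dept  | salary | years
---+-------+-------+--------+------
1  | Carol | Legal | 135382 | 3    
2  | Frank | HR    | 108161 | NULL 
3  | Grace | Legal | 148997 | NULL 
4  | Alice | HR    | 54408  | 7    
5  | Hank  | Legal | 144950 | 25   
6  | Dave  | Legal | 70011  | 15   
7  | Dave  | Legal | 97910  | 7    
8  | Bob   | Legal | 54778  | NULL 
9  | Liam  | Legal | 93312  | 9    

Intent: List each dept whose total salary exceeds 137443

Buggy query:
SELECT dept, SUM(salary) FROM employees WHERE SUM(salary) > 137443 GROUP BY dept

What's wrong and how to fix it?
Bug: Aggregate functions cannot appear in a WHERE clause

Fix: Move the aggregate condition to a HAVING clause

Corrected query:
SELECT dept, SUM(salary) FROM employees GROUP BY dept HAVING SUM(salary) > 137443

Result:
dept  | SUM(salary)
------+------------
HR    | 162569     
Legal | 745340     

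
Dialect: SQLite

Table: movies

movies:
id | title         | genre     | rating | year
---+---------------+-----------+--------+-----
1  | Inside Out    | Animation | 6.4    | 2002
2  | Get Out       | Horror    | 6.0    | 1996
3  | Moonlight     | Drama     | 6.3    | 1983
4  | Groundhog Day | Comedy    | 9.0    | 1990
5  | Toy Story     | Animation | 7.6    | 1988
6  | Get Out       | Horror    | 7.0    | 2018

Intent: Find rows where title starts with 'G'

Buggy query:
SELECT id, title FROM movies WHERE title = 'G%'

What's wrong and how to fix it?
Bug: '=' compares the literal string including the % character; pattern matching needs LIKE

Fix: Use LIKE for wildcard pattern matching

Corrected query:
SELECT id, title FROM movies WHERE title LIKE 'G%'

Result:
id | title        
---+--------------
2  | Get Out      
4  | Groundhog Day
6  | Get Out      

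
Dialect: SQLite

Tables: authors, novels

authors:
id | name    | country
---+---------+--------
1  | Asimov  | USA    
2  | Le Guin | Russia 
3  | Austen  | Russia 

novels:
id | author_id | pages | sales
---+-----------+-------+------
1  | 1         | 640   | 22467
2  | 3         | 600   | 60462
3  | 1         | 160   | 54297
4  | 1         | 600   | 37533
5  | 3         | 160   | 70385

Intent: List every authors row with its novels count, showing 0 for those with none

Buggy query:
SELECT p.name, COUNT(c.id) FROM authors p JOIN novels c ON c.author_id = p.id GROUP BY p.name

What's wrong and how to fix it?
Bug: An inner join excludes parents with zero children

Fix: Use LEFT JOIN so parents without children still appear (COUNT(c.id) gives 0)

Corrected query:
SELECT p.name, COUNT(c.id) FROM authors p LEFT JOIN novels c ON c.author_id = p.id GROUP BY p.name

Result:
name    | COUNT(c.id)
--------+------------
Asimov  | 3          
Austen  | 2          
Le Guin | 0          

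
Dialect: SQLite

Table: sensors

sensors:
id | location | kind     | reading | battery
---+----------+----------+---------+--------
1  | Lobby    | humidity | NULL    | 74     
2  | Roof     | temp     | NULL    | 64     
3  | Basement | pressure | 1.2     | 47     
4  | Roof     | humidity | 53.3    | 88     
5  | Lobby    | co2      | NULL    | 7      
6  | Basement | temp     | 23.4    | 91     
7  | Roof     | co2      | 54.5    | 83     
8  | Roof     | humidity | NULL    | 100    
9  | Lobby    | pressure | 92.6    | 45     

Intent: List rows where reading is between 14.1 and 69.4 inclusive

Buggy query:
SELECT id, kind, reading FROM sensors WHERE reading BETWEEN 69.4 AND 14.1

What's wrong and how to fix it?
Bug: The bounds are reversed; BETWEEN a AND b requires a <= b to match anything

Fix: Swap the bounds so the smaller value comes first

Corrected query:
SELECT id, kind, reading FROM sensors WHERE reading BETWEEN 14.1 AND 69.4

Result:
id | kind     | reading
---+----------+--------
4  | humidity | 53.3   
6  | temp     | 23.4   
7  | co2      | 54.5   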